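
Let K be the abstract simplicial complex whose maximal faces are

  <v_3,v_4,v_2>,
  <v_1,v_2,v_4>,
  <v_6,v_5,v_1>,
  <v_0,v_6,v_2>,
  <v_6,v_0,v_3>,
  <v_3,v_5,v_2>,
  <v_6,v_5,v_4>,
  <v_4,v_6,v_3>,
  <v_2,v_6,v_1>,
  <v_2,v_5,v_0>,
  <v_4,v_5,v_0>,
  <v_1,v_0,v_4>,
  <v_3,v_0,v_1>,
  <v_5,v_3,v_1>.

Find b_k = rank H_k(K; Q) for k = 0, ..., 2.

We work with the vertex ordering v_0 < v_1 < v_2 < v_3 < v_4 < v_5 < v_6. The simplices of K, each written with vertices in increasing order, are:

  0-simplices (7): [v_0], [v_1], [v_2], [v_3], [v_4], [v_5], [v_6]
  1-simplices (21): (21 of them)
  2-simplices (14): (14 of them)

giving chain groups C_0 ≅ Z^7, C_1 ≅ Z^21, C_2 ≅ Z^14.

Boundary ∂_1: C_1 → C_0 maps an edge to its endpoints' difference, ∂[p,q] = q − p. For instance
  ∂[v_1,v_4] = [v_4] − [v_1].
The 7×21 boundary matrix has rank 6 and Smith normal form diag(1,1,1,1,1,1).

The boundary map ∂_2: C_2 → C_1 sends each 2-simplex [p,q,r] to [q,r] − [p,r] + [p,q]. For instance
  ∂[v_0,v_2,v_5] = [v_2,v_5] − [v_0,v_5] + [v_0,v_2],
  ∂[v_0,v_4,v_5] = [v_4,v_5] − [v_0,v_5] + [v_0,v_4].
The resulting 21×14 matrix has rank 13, and its Smith normal form has invariant factors (1,1,1,1,1,1,1,1,1,1,1,1,1).

Now H_k = ker ∂_k / im ∂_{k+1}, so:

  H_0: rank C_0 − rank ∂_1 = 7 − 6 = 1, and the invariant factors of ∂_1 are all 1, so H_0 ≅ Z.
  H_1: rank ker ∂_1 − rank ∂_2 = (21 − 6) − 13 = 2, and the invariant factors of ∂_2 are all 1, so H_1 ≅ Z^2.
  H_2: rank ker ∂_2 − rank ∂_3 = (14 − 13) − 0 = 1, and there is no ∂_3, so H_2 ≅ Z.

(K is a triangulation of the torus T^2.)

Hence the Betti numbers are b_0 = 1, b_1 = 2, b_2 = 1.

b_0 = 1, b_1 = 2, b_2 = 1.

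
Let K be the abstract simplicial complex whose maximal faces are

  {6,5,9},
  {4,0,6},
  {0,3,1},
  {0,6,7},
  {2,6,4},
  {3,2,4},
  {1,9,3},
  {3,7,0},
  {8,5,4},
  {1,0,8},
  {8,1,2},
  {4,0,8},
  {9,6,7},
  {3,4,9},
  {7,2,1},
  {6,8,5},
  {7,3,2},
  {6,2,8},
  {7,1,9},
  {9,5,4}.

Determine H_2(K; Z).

Take the total order 0 < 1 < 2 < 3 < 4 < 5 < 6 < 7 < 8 < 9 on the vertex set. Then K (dimension 2) consists of the simplices:

  0-simplices (10): [0], [1], [2], [3], [4], [5], [6], [7], [8], [9]
  1-simplices (30): (30 of them)
  2-simplices (20): (20 of them)

giving chain groups C_0 ≅ Z^10, C_1 ≅ Z^30, C_2 ≅ Z^20.

∂_1: C_1 → C_0 maps an edge to its endpoints' difference, ∂[p,q] = q − p. For instance
  ∂[4,6] = [6] − [4].
The resulting 10×30 matrix has rank 9, and its Smith normal form has invariant factors (1,1,1,1,1,1,1,1,1).

The boundary map ∂_2: C_2 → C_1 acts by ∂[p,q,r] = [q,r] − [p,r] + [p,q]. For instance
  ∂[5,6,9] = [6,9] − [5,9] + [5,6],
  ∂[5,6,8] = [6,8] − [5,8] + [5,6].
The 30×20 boundary matrix has rank 20 and Smith normal form diag(1,1,1,1,1,1,1,1,1,1,1,1,1,1,1,1,1,1,1,2).

From H_k ≅ ker(∂_k) / im(∂_{k+1}) we obtain:

  H_2: rank ker ∂_2 − rank ∂_3 = (20 − 20) − 0 = 0, and there is no ∂_3, so H_2 ≅ 0.

H_2 = 0.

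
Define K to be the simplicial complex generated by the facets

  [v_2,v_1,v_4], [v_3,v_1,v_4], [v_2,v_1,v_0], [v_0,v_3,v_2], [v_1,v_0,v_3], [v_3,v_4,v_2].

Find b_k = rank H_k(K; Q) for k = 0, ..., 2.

b_0 = 1, b_1 = 0, b_2 = 1.

We work with the vertex ordering v_0 < v_1 < v_2 < v_3 < v_4. The simplices of K, each written with vertices in increasing order, are:

  0-simplices (5): [v_0], [v_1], [v_2], [v_3], [v_4]
  1-simplices (9): [v_0,v_1], [v_0,v_2], [v_0,v_3], [v_1,v_2], [v_1,v_3], [v_1,v_4], [v_2,v_3], [v_2,v_4], [v_3,v_4]
  2-simplices (6): [v_0,v_1,v_2], [v_0,v_1,v_3], [v_0,v_2,v_3], [v_1,v_2,v_4], [v_1,v_3,v_4], [v_2,v_3,v_4]

Hence C_0 ≅ Z^5, C_1 ≅ Z^9, C_2 ≅ Z^6.

The boundary map ∂_1: C_1 → C_0 maps an edge to its endpoints' difference, ∂[p,q] = q − p. For instance
  ∂[v_2,v_3] = [v_3] − [v_2].
The 5×9 boundary matrix has rank 4 and Smith normal form diag(1,1,1,1).

∂_2: C_2 → C_1 acts by ∂[p,q,r] = [q,r] − [p,r] + [p,q]. For instance
  ∂[v_0,v_1,v_3] = [v_1,v_3] − [v_0,v_3] + [v_0,v_1],
  ∂[v_1,v_3,v_4] = [v_3,v_4] − [v_1,v_4] + [v_1,v_3].
As a 9×6 matrix over Z this has rank 5, with invariant factors (1,1,1,1,1).

Reading off H_k = ker ∂_k / im ∂_{k+1}:

  H_0: rank C_0 − rank ∂_1 = 5 − 4 = 1, and the invariant factors of ∂_1 are all 1, so H_0 ≅ Z.
  H_1: rank ker ∂_1 − rank ∂_2 = (9 − 4) − 5 = 0, and the invariant factors of ∂_2 are all 1, so H_1 ≅ 0.
  H_2: rank ker ∂_2 − rank ∂_3 = (6 − 5) − 0 = 1, and there is no ∂_3, so H_2 ≅ Z.

Hence the Betti numbers are b_0 = 1, b_1 = 0, b_2 = 1.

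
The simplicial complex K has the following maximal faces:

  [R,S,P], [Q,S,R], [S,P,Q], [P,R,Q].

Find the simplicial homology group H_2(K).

H_2 ≅ Z.

Order the vertices as P < Q < R < S. Listing each simplex with vertices in this order, K has dimension 2 with simplices:

  0-simplices (4): P, Q, R, S
  1-simplices (6): PQ, PR, PS, QR, QS, RS
  2-simplices (4): PQR, PQS, PRS, QRS

so the chain groups are C_0 ≅ Z^4, C_1 ≅ Z^6, C_2 ≅ Z^4.

The boundary map ∂_1: C_1 → C_0 is given by ∂[p,q] = [q] − [p].
The resulting 4×6 matrix has rank 3, and its Smith normal form has invariant factors (1,1,1).

The boundary map ∂_2: C_2 → C_1 maps a triangle to the signed sum of its edges. For instance
  ∂PQS = QS − PS + PQ,
  ∂PRS = RS − PS + PR.
As a 6×4 matrix over Z this has rank 3, with invariant factors (1,1,1).

From H_k ≅ ker(∂_k) / im(∂_{k+1}) we obtain:

  H_2: rank ker ∂_2 − rank ∂_3 = (4 − 3) − 0 = 1, and there is no ∂_3, so H_2 = Z.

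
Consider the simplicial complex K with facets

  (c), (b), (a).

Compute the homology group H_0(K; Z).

H_0 ≅ Z^3.

We work with the vertex ordering a < b < c. The simplices of K, each written with vertices in increasing order, are:

  0-simplices (3): a, b, c

so the chain groups are C_0 ≅ Z^3.

Now H_k = ker ∂_k / im ∂_{k+1}, so:

  H_0: rank C_0 − rank ∂_1 = 3 − 0 = 3, and there is no ∂_1, so H_0 ≅ Z^3.

(K is a triangulation of a set of 3 points.)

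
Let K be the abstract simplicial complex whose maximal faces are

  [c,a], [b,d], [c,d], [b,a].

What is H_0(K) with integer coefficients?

Fix the vertex order a < b < c < d and write every simplex with vertices in increasing order. Then dim K = 1 and the simplices of K are:

  0-simplices (4): a, b, c, d
  1-simplices (4): ab, ac, bd, cd

Hence C_0 ≅ Z^4, C_1 ≅ Z^4.

The boundary map ∂_1: C_1 → C_0 sends each edge [p,q] (with p < q) to q − p. For instance
  ∂bd = d − b.
The resulting 4×4 matrix has rank 3, and its Smith normal form has invariant factors (1,1,1).

From H_k ≅ ker(∂_k) / im(∂_{k+1}) we obtain:

  H_0: rank C_0 − rank ∂_1 = 4 − 3 = 1, and the invariant factors of ∂_1 are all 1, so H_0 ≅ Z.

H_0 = Z.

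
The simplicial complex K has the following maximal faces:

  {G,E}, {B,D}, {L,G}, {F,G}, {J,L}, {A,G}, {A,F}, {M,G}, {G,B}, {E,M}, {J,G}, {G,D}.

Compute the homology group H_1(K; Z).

Take the total order A < B < D < E < F < G < J < L < M on the vertex set. Then K (dimension 1) consists of the simplices:

  0-simplices (9): A, B, D, E, F, G, J, L, M
  1-simplices (12): AF, AG, BD, BG, DG, EG, EM, FG, GJ, GL, GM, JL

so the chain groups are C_0 ≅ Z^9, C_1 ≅ Z^12.

Boundary ∂_1: C_1 → C_0 maps an edge to its endpoints' difference, ∂[p,q] = q − p.
As a 9×12 matrix over Z this has rank 8, with invariant factors (1,1,1,1,1,1,1,1).

Reading off H_k = ker ∂_k / im ∂_{k+1}:

  H_1: rank ker ∂_1 − rank ∂_2 = (12 − 8) − 0 = 4, and there is no ∂_2, so H_1 = Z^4.

(K is a triangulation of a wedge of 4 circles.)

H_1 = Z^4.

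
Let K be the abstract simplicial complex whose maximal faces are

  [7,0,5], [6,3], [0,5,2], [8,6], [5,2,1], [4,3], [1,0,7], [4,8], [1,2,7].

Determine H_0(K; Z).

Order the vertices as 0 < 1 < 2 < 3 < 4 < 5 < 6 < 7 < 8. Listing each simplex with vertices in this order, K has dimension 2 with simplices:

  0-simplices (9): [0], [1], [2], [3], [4], [5], [6], [7], [8]
  1-simplices (14): [0,1], [0,2], [0,5], [0,7], [1,2], [1,5], [1,7], [2,5], [2,7], [3,4], [3,6], [4,8], [5,7], [6,8]
  2-simplices (5): [0,1,7], [0,2,5], [0,5,7], [1,2,5], [1,2,7]

giving chain groups C_0 ≅ Z^9, C_1 ≅ Z^14, C_2 ≅ Z^5.

The boundary map ∂_1: C_1 → C_0 is given by ∂[p,q] = [q] − [p]. For instance
  ∂[1,7] = [7] − [1].
This gives a 9×14 integer matrix of rank 7; reducing to Smith normal form yields diagonal entries (1,1,1,1,1,1,1).

The boundary map ∂_2: C_2 → C_1 acts by ∂[p,q,r] = [q,r] − [p,r] + [p,q]. For instance
  ∂[1,2,5] = [2,5] − [1,5] + [1,2],
  ∂[0,5,7] = [5,7] − [0,7] + [0,5].
This gives a 14×5 integer matrix of rank 5; reducing to Smith normal form yields diagonal entries (1,1,1,1,1).

Now H_k = ker ∂_k / im ∂_{k+1}, so:

  H_0: rank C_0 − rank ∂_1 = 9 − 7 = 2, and the invariant factors of ∂_1 are all 1, so H_0 = Z^2.

(K is a triangulation of the disjoint union of the Möbius band and the circle S^1.)

H_0 = Z^2.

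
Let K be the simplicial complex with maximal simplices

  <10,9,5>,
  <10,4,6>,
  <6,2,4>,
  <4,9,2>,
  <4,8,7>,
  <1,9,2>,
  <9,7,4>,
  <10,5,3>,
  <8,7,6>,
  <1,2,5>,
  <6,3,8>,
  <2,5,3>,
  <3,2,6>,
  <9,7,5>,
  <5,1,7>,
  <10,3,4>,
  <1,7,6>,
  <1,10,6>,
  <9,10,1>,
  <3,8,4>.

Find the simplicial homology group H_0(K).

Take the total order 1 < 2 < 3 < 4 < 5 < 6 < 7 < 8 < 9 < 10 on the vertex set. Then K (dimension 2) consists of the simplices:

  0-simplices (10): [1], [2], [3], [4], [5], [6], [7], [8], [9], [10]
  1-simplices (30): (30 of them)
  2-simplices (20): (20 of them)

so the chain groups are C_0 ≅ Z^10, C_1 ≅ Z^30, C_2 ≅ Z^20.

Boundary ∂_1: C_1 → C_0 sends each edge [p,q] (with p < q) to q − p.
The resulting 10×30 matrix has rank 9, and its Smith normal form has invariant factors (1,1,1,1,1,1,1,1,1).

∂_2: C_2 → C_1 maps a triangle to the signed sum of its edges. For instance
  ∂[5,7,9] = [7,9] − [5,9] + [5,7],
  ∂[2,3,6] = [3,6] − [2,6] + [2,3].
The resulting 30×20 matrix has rank 20, and its Smith normal form has invariant factors (1,1,1,1,1,1,1,1,1,1,1,1,1,1,1,1,1,1,1,2).

Now H_k = ker ∂_k / im ∂_{k+1}, so:

  H_0: rank C_0 − rank ∂_1 = 10 − 9 = 1, and the invariant factors of ∂_1 are all 1, so H_0 ≅ Z.

H_0 = Z.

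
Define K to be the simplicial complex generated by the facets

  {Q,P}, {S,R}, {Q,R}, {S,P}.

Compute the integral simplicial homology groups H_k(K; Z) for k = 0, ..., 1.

Take the total order P < Q < R < S on the vertex set. Then K (dimension 1) consists of the simplices:

  0-simplices (4): P, Q, R, S
  1-simplices (4): PQ, PS, QR, RS

giving chain groups C_0 ≅ Z^4, C_1 ≅ Z^4.

∂_1: C_1 → C_0 maps an edge to its endpoints' difference, ∂[p,q] = q − p. For instance
  ∂RS = S − R.
The resulting 4×4 matrix has rank 3, and its Smith normal form has invariant factors (1,1,1).

Now H_k = ker ∂_k / im ∂_{k+1}, so:

  H_0: rank C_0 − rank ∂_1 = 4 − 3 = 1, and the invariant factors of ∂_1 are all 1, so H_0 ≅ Z.
  H_1: rank ker ∂_1 − rank ∂_2 = (4 − 3) − 0 = 1, and there is no ∂_2, so H_1 ≅ Z.

As a check, the Euler characteristic is 4 − 4 = 0, which agrees with 1 − 1 = 0.

H_0 ≅ Z,  H_1 ≅ Z.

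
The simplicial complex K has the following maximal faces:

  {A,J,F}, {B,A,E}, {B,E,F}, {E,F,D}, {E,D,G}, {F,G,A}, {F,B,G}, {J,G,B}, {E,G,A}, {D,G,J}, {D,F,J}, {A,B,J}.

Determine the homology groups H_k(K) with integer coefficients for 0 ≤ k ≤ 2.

K has 7 vertices, 18 edges, 12 triangles.
rank ∂_0 = 0, rank ∂_1 = 6 ⇒ b_0 = 7 − 0 − 6 = 1; all invariant factors of ∂_1 are 1 so no torsion. So H_0 = Z.
rank ∂_1 = 6, rank ∂_2 = 12 ⇒ b_1 = 18 − 6 − 12 = 0; ∂_2 has invariant factor(s) [2] giving torsion. So H_1 = Z/2.
rank ∂_2 = 12, rank ∂_3 = 0 ⇒ b_2 = 12 − 12 − 0 = 0. So H_2 = 0.

H_0 ≅ Z,  H_1 ≅ Z/2,  H_2 = 0.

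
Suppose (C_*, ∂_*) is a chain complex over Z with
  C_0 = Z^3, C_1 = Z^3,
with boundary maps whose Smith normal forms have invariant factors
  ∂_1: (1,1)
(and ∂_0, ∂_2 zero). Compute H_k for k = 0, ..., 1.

H_0 ≅ Z,  H_1 ≅ Z.

H_0: b_0 = 3 − 0 − 2 = 1; torsion from ∂_1 factors > 1: none. So H_0 ≅ Z.
H_1: b_1 = 3 − 2 − 0 = 1; torsion from ∂_2 factors > 1: none. So H_1 ≅ Z.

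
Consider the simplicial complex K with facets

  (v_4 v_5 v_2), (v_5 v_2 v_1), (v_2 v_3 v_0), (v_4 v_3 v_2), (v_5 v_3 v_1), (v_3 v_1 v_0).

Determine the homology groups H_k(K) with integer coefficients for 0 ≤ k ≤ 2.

H_0 ≅ Z,  H_1 ≅ Z,  H_2 = 0.

We work with the vertex ordering v_0 < v_1 < v_2 < v_3 < v_4 < v_5. The simplices of K, each written with vertices in increasing order, are:

  0-simplices (6): [v_0], [v_1], [v_2], [v_3], [v_4], [v_5]
  1-simplices (12): [v_0,v_1], [v_0,v_2], [v_0,v_3], [v_1,v_2], [v_1,v_3], [v_1,v_5], [v_2,v_3], [v_2,v_4], [v_2,v_5], [v_3,v_4], [v_3,v_5], [v_4,v_5]
  2-simplices (6): [v_0,v_1,v_3], [v_0,v_2,v_3], [v_1,v_2,v_5], [v_1,v_3,v_5], [v_2,v_3,v_4], [v_2,v_4,v_5]

giving chain groups C_0 ≅ Z^6, C_1 ≅ Z^12, C_2 ≅ Z^6.

∂_1: C_1 → C_0 maps an edge to its endpoints' difference, ∂[p,q] = q − p. For instance
  ∂[v_2,v_5] = [v_5] − [v_2].
The resulting 6×12 matrix has rank 5, and its Smith normal form has invariant factors (1,1,1,1,1).

Boundary ∂_2: C_2 → C_1 sends each 2-simplex [p,q,r] to [q,r] − [p,r] + [p,q]. For instance
  ∂[v_2,v_3,v_4] = [v_3,v_4] − [v_2,v_4] + [v_2,v_3],
  ∂[v_1,v_3,v_5] = [v_3,v_5] − [v_1,v_5] + [v_1,v_3].
The resulting 12×6 matrix has rank 6, and its Smith normal form has invariant factors (1,1,1,1,1,1).

Reading off H_k = ker ∂_k / im ∂_{k+1}:

  H_0: rank C_0 − rank ∂_1 = 6 − 5 = 1, and the invariant factors of ∂_1 are all 1, so H_0 ≅ Z.
  H_1: rank ker ∂_1 − rank ∂_2 = (12 − 5) − 6 = 1, and the invariant factors of ∂_2 are all 1, so H_1 ≅ Z.
  H_2: rank ker ∂_2 − rank ∂_3 = (6 − 6) − 0 = 0, and there is no ∂_3, so H_2 ≅ 0.

(K is a triangulation of the cylinder S^1 x I.)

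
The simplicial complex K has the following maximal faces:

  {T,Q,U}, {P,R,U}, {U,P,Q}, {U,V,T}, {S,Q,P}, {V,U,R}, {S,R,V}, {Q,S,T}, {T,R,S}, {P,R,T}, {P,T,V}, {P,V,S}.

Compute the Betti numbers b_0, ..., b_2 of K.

Take the total order P < Q < R < S < T < U < V on the vertex set. Then K (dimension 2) consists of the simplices:

  0-simplices (7): P, Q, R, S, T, U, V
  1-simplices (18): PQ, PR, PS, PT, PU, PV, QS, QT, QU, RS, RT, RU, RV, ST, SV, TU, TV, UV
  2-simplices (12): PQS, PQU, PRT, PRU, PSV, PTV, QST, QTU, RST, RSV, RUV, TUV

Hence C_0 ≅ Z^7, C_1 ≅ Z^18, C_2 ≅ Z^12.

∂_1: C_1 → C_0 sends each edge [p,q] (with p < q) to q − p. For instance
  ∂UV = V − U.
As a 7×18 matrix over Z this has rank 6, with invariant factors (1,1,1,1,1,1).

∂_2: C_2 → C_1 maps a triangle to the signed sum of its edges. For instance
  ∂RST = ST − RT + RS,
  ∂PRT = RT − PT + PR.
The 18×12 boundary matrix has rank 12 and Smith normal form diag(1,1,1,1,1,1,1,1,1,1,1,2).

Computing H_k = (kernel of ∂_k) / (image of ∂_{k+1}):

  H_0: rank C_0 − rank ∂_1 = 7 − 6 = 1, and the invariant factors of ∂_1 are all 1, so H_0 ≅ Z.
  H_1: rank ker ∂_1 − rank ∂_2 = (18 − 6) − 12 = 0, and ∂_2 has invariant factor 2 > 1, so H_1 ≅ Z/2.
  H_2: rank ker ∂_2 − rank ∂_3 = (12 − 12) − 0 = 0, and there is no ∂_3, so H_2 ≅ 0.

Hence the Betti numbers are b_0 = 1, b_1 = 0, b_2 = 0.

b_0 = 1, b_1 = 0, b_2 = 0.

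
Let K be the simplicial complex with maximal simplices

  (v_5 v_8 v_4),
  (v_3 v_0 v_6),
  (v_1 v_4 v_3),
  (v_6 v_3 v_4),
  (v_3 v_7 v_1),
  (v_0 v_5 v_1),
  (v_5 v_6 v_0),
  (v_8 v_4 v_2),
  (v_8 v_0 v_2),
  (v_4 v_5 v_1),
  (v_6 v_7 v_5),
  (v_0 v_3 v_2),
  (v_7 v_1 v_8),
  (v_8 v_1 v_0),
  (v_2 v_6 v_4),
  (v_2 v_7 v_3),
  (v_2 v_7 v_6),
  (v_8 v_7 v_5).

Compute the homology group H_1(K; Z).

Fix the vertex order v_0 < v_1 < v_2 < v_3 < v_4 < v_5 < v_6 < v_7 < v_8 and write every simplex with vertices in increasing order. Then dim K = 2 and the simplices of K are:

  0-simplices (9): [v_0], [v_1], [v_2], [v_3], [v_4], [v_5], [v_6], [v_7], [v_8]
  1-simplices (27): (27 of them)
  2-simplices (18): (18 of them)

Hence C_0 ≅ Z^9, C_1 ≅ Z^27, C_2 ≅ Z^18.

The boundary map ∂_1: C_1 → C_0 sends each edge [p,q] (with p < q) to q − p.
The resulting 9×27 matrix has rank 8, and its Smith normal form has invariant factors (1,1,1,1,1,1,1,1).

Boundary ∂_2: C_2 → C_1 acts by ∂[p,q,r] = [q,r] − [p,r] + [p,q]. For instance
  ∂[v_0,v_2,v_8] = [v_2,v_8] − [v_0,v_8] + [v_0,v_2],
  ∂[v_0,v_1,v_8] = [v_1,v_8] − [v_0,v_8] + [v_0,v_1].
The resulting 27×18 matrix has rank 18, and its Smith normal form has invariant factors (1,1,1,1,1,1,1,1,1,1,1,1,1,1,1,1,1,2).

Reading off H_k = ker ∂_k / im ∂_{k+1}:

  H_1: rank ker ∂_1 − rank ∂_2 = (27 − 8) − 18 = 1, and ∂_2 has invariant factor 2 > 1, so H_1 = Z ⊕ Z/2.

H_1 ≅ Z ⊕ Z/2.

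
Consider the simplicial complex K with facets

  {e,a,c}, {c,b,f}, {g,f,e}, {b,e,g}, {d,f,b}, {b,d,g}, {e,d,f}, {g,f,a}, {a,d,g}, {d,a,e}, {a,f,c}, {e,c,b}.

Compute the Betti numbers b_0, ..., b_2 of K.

b_0 = 1, b_1 = 0, b_2 = 0.

Take the total order a < b < c < d < e < f < g on the vertex set. Then K (dimension 2) consists of the simplices:

  0-simplices (7): a, b, c, d, e, f, g
  1-simplices (18): ac, ad, ae, af, ag, bc, bd, be, bf, bg, ce, cf, de, df, dg, ef, eg, fg
  2-simplices (12): ace, acf, ade, adg, afg, bce, bcf, bdf, bdg, beg, def, efg

so the chain groups are C_0 ≅ Z^7, C_1 ≅ Z^18, C_2 ≅ Z^12.

The boundary map ∂_1: C_1 → C_0 is given by ∂[p,q] = [q] − [p]. For instance
  ∂bg = g − b.
The 7×18 boundary matrix has rank 6 and Smith normal form diag(1,1,1,1,1,1).

∂_2: C_2 → C_1 maps a triangle to the signed sum of its edges. For instance
  ∂ade = de − ae + ad,
  ∂afg = fg − ag + af.
The 18×12 boundary matrix has rank 12 and Smith normal form diag(1,1,1,1,1,1,1,1,1,1,1,2).

Computing H_k = (kernel of ∂_k) / (image of ∂_{k+1}):

  H_0: rank C_0 − rank ∂_1 = 7 − 6 = 1, and the invariant factors of ∂_1 are all 1, so H_0 = Z.
  H_1: rank ker ∂_1 − rank ∂_2 = (18 − 6) − 12 = 0, and ∂_2 has invariant factor 2 > 1, so H_1 = Z/2.
  H_2: rank ker ∂_2 − rank ∂_3 = (12 − 12) − 0 = 0, and there is no ∂_3, so H_2 = 0.

Hence the Betti numbers are b_0 = 1, b_1 = 0, b_2 = 0.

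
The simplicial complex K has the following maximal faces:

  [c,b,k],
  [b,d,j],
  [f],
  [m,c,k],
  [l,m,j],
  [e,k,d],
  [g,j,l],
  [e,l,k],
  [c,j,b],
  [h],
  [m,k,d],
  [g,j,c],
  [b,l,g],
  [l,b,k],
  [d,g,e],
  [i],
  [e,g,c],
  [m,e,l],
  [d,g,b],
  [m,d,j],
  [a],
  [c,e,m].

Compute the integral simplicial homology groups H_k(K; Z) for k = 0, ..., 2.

Order the vertices as a < b < c < d < e < f < g < h < i < j < k < l < m. Listing each simplex with vertices in this order, K has dimension 2 with simplices:

  0-simplices (13): a, b, c, d, e, f, g, h, i, j, k, l, m
  1-simplices (27): bc, bd, bg, bj, bk, bl, ce, cg, cj, ck, cm, de, dg, dj, dk, dm, eg, ek, el, em, gj, gl, jl, jm, kl, km, lm
  2-simplices (18): bcj, bck, bdg, bdj, bgl, bkl, ceg, cem, cgj, ckm, deg, dek, djm, dkm, ekl, elm, gjl, jlm

giving chain groups C_0 ≅ Z^13, C_1 ≅ Z^27, C_2 ≅ Z^18.

The boundary map ∂_1: C_1 → C_0 is given by ∂[p,q] = [q] − [p]. For instance
  ∂jm = m − j.
As a 13×27 matrix over Z this has rank 8, with invariant factors (1,1,1,1,1,1,1,1).

The boundary map ∂_2: C_2 → C_1 acts by ∂[p,q,r] = [q,r] − [p,r] + [p,q]. For instance
  ∂djm = jm − dm + dj,
  ∂gjl = jl − gl + gj.
The resulting 27×18 matrix has rank 18, and its Smith normal form has invariant factors (1,1,1,1,1,1,1,1,1,1,1,1,1,1,1,1,1,2).

From H_k ≅ ker(∂_k) / im(∂_{k+1}) we obtain:

  H_0: rank C_0 − rank ∂_1 = 13 − 8 = 5, and the invariant factors of ∂_1 are all 1, so H_0 = Z^5.
  H_1: rank ker ∂_1 − rank ∂_2 = (27 − 8) − 18 = 1, and ∂_2 has invariant factor 2 > 1, so H_1 = Z ⊕ Z/2.
  H_2: rank ker ∂_2 − rank ∂_3 = (18 − 18) − 0 = 0, and there is no ∂_3, so H_2 = 0.

H_0 = Z^5,  H_1 = Z ⊕ Z/2,  H_2 = 0.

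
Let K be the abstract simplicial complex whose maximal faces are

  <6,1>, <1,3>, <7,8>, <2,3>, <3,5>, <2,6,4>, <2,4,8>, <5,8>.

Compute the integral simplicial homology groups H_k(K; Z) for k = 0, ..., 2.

H_0 ≅ Z,  H_1 ≅ Z^2,  H_2 = 0.

Order the vertices as 1 < 2 < 3 < 4 < 5 < 6 < 7 < 8. Listing each simplex with vertices in this order, K has dimension 2 with simplices:

  0-simplices (8): [1], [2], [3], [4], [5], [6], [7], [8]
  1-simplices (11): [1,3], [1,6], [2,3], [2,4], [2,6], [2,8], [3,5], [4,6], [4,8], [5,8], [7,8]
  2-simplices (2): [2,4,6], [2,4,8]

Hence C_0 ≅ Z^8, C_1 ≅ Z^11, C_2 ≅ Z^2.

∂_1: C_1 → C_0 maps an edge to its endpoints' difference, ∂[p,q] = q − p.
The resulting 8×11 matrix has rank 7, and its Smith normal form has invariant factors (1,1,1,1,1,1,1).

The boundary map ∂_2: C_2 → C_1 maps a triangle to the signed sum of its edges. For instance
  ∂[2,4,8] = [4,8] − [2,8] + [2,4],
  ∂[2,4,6] = [4,6] − [2,6] + [2,4].
The resulting 11×2 matrix has rank 2, and its Smith normal form has invariant factors (1,1).

From H_k ≅ ker(∂_k) / im(∂_{k+1}) we obtain:

  H_0: rank C_0 − rank ∂_1 = 8 − 7 = 1, and the invariant factors of ∂_1 are all 1, so H_0 = Z.
  H_1: rank ker ∂_1 − rank ∂_2 = (11 − 7) − 2 = 2, and the invariant factors of ∂_2 are all 1, so H_1 = Z^2.
  H_2: rank ker ∂_2 − rank ∂_3 = (2 − 2) − 0 = 0, and there is no ∂_3, so H_2 = 0.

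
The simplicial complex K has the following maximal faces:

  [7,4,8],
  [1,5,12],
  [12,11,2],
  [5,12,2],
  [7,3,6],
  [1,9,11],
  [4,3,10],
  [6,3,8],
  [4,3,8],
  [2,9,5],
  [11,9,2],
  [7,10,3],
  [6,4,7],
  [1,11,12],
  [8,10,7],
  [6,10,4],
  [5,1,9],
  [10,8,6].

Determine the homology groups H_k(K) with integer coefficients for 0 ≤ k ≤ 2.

H_0 ≅ Z^2,  H_1 ≅ Z/2,  H_2 ≅ Z.

We work with the vertex ordering 1 < 2 < 3 < 4 < 5 < 6 < 7 < 8 < 9 < 10 < 11 < 12. The simplices of K, each written with vertices in increasing order, are:

  0-simplices (12): [1], [2], [3], [4], [5], [6], [7], [8], [9], [10], [11], [12]
  1-simplices (27): (27 of them)
  2-simplices (18): (18 of them)

Hence C_0 ≅ Z^12, C_1 ≅ Z^27, C_2 ≅ Z^18.

The boundary map ∂_1: C_1 → C_0 sends each edge [p,q] (with p < q) to q − p. For instance
  ∂[4,10] = [10] − [4].
The 12×27 boundary matrix has rank 10 and Smith normal form diag(1,1,1,1,1,1,1,1,1,1).

The boundary map ∂_2: C_2 → C_1 sends each 2-simplex [p,q,r] to [q,r] − [p,r] + [p,q]. For instance
  ∂[1,5,9] = [5,9] − [1,9] + [1,5],
  ∂[2,5,9] = [5,9] − [2,9] + [2,5].
This gives a 27×18 integer matrix of rank 17; reducing to Smith normal form yields diagonal entries (1,1,1,1,1,1,1,1,1,1,1,1,1,1,1,1,2).

From H_k ≅ ker(∂_k) / im(∂_{k+1}) we obtain:

  H_0: rank C_0 − rank ∂_1 = 12 − 10 = 2, and the invariant factors of ∂_1 are all 1, so H_0 ≅ Z^2.
  H_1: rank ker ∂_1 − rank ∂_2 = (27 − 10) − 17 = 0, and ∂_2 has invariant factor 2 > 1, so H_1 ≅ Z/2.
  H_2: rank ker ∂_2 − rank ∂_3 = (18 − 17) − 0 = 1, and there is no ∂_3, so H_2 ≅ Z.

As a check, the Euler characteristic is 12 − 27 + 18 = 3, which agrees with 2 − 0 + 1 = 3.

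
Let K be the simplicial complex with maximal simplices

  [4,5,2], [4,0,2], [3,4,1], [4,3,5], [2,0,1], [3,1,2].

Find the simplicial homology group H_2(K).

We work with the vertex ordering 0 < 1 < 2 < 3 < 4 < 5. The simplices of K, each written with vertices in increasing order, are:

  0-simplices (6): [0], [1], [2], [3], [4], [5]
  1-simplices (12): [0,1], [0,2], [0,4], [1,2], [1,3], [1,4], [2,3], [2,4], [2,5], [3,4], [3,5], [4,5]
  2-simplices (6): [0,1,2], [0,2,4], [1,2,3], [1,3,4], [2,4,5], [3,4,5]

so the chain groups are C_0 ≅ Z^6, C_1 ≅ Z^12, C_2 ≅ Z^6.

∂_1: C_1 → C_0 sends each edge [p,q] (with p < q) to q − p.
The 6×12 boundary matrix has rank 5 and Smith normal form diag(1,1,1,1,1).

∂_2: C_2 → C_1 sends each 2-simplex [p,q,r] to [q,r] − [p,r] + [p,q]. For instance
  ∂[1,3,4] = [3,4] − [1,4] + [1,3],
  ∂[2,4,5] = [4,5] − [2,5] + [2,4].
The resulting 12×6 matrix has rank 6, and its Smith normal form has invariant factors (1,1,1,1,1,1).

Reading off H_k = ker ∂_k / im ∂_{k+1}:

  H_2: rank ker ∂_2 − rank ∂_3 = (6 − 6) − 0 = 0, and there is no ∂_3, so H_2 = 0.

(K is a triangulation of the cylinder S^1 x I.)

H_2 = 0.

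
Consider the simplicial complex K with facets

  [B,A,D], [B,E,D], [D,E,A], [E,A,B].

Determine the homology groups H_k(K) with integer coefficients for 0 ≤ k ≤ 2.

Fix the vertex order A < B < D < E and write every simplex with vertices in increasing order. Then dim K = 2 and the simplices of K are:

  0-simplices (4): A, B, D, E
  1-simplices (6): AB, AD, AE, BD, BE, DE
  2-simplices (4): ABD, ABE, ADE, BDE

so the chain groups are C_0 ≅ Z^4, C_1 ≅ Z^6, C_2 ≅ Z^4.

Boundary ∂_1: C_1 → C_0 maps an edge to its endpoints' difference, ∂[p,q] = q − p.
This gives a 4×6 integer matrix of rank 3; reducing to Smith normal form yields diagonal entries (1,1,1).

The boundary map ∂_2: C_2 → C_1 acts by ∂[p,q,r] = [q,r] − [p,r] + [p,q]. For instance
  ∂ADE = DE − AE + AD,
  ∂ABD = BD − AD + AB.
As a 6×4 matrix over Z this has rank 3, with invariant factors (1,1,1).

Now H_k = ker ∂_k / im ∂_{k+1}, so:

  H_0: rank C_0 − rank ∂_1 = 4 − 3 = 1, and the invariant factors of ∂_1 are all 1, so H_0 = Z.
  H_1: rank ker ∂_1 − rank ∂_2 = (6 − 3) − 3 = 0, and the invariant factors of ∂_2 are all 1, so H_1 = 0.
  H_2: rank ker ∂_2 − rank ∂_3 = (4 − 3) − 0 = 1, and there is no ∂_3, so H_2 = Z.

As a check, the Euler characteristic is 4 − 6 + 4 = 2, which agrees with 1 − 0 + 1 = 2.

H_0 ≅ Z,  H_1 = 0,  H_2 ≅ Z.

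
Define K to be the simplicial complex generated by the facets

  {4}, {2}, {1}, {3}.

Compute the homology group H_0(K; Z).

K has 4 vertices.
rank ∂_0 = 0, rank ∂_1 = 0 ⇒ b_0 = 4 − 0 − 0 = 4. So H_0 ≅ Z^4.

H_0 ≅ Z^4.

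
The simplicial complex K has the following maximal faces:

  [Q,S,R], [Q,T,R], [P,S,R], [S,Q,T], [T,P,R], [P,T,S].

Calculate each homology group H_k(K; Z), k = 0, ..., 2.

H_0 ≅ Z,  H_1 = 0,  H_2 ≅ Z.

We work with the vertex ordering P < Q < R < S < T. The simplices of K, each written with vertices in increasing order, are:

  0-simplices (5): P, Q, R, S, T
  1-simplices (9): PR, PS, PT, QR, QS, QT, RS, RT, ST
  2-simplices (6): PRS, PRT, PST, QRS, QRT, QST

giving chain groups C_0 ≅ Z^5, C_1 ≅ Z^9, C_2 ≅ Z^6.

∂_1: C_1 → C_0 maps an edge to its endpoints' difference, ∂[p,q] = q − p.
As a 5×9 matrix over Z this has rank 4, with invariant factors (1,1,1,1).

Boundary ∂_2: C_2 → C_1 acts by ∂[p,q,r] = [q,r] − [p,r] + [p,q]. For instance
  ∂PRS = RS − PS + PR,
  ∂QRT = RT − QT + QR.
As a 9×6 matrix over Z this has rank 5, with invariant factors (1,1,1,1,1).

Computing H_k = (kernel of ∂_k) / (image of ∂_{k+1}):

  H_0: rank C_0 − rank ∂_1 = 5 − 4 = 1, and the invariant factors of ∂_1 are all 1, so H_0 = Z.
  H_1: rank ker ∂_1 − rank ∂_2 = (9 − 4) − 5 = 0, and the invariant factors of ∂_2 are all 1, so H_1 = 0.
  H_2: rank ker ∂_2 − rank ∂_3 = (6 − 5) − 0 = 1, and there is no ∂_3, so H_2 = Z.

As a check, the Euler characteristic is 5 − 9 + 6 = 2, which agrees with 1 − 0 + 1 = 2.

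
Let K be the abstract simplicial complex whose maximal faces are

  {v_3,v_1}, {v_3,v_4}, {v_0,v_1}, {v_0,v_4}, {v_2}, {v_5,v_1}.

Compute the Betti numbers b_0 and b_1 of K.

b_0 = 2, b_1 = 1.

K has 6 vertices, 5 edges.
rank ∂_0 = 0, rank ∂_1 = 4 ⇒ b_0 = 6 − 0 − 4 = 2; all invariant factors of ∂_1 are 1 so no torsion. So H_0 = Z^2.
rank ∂_1 = 4, rank ∂_2 = 0 ⇒ b_1 = 5 − 4 − 0 = 1. So H_1 = Z.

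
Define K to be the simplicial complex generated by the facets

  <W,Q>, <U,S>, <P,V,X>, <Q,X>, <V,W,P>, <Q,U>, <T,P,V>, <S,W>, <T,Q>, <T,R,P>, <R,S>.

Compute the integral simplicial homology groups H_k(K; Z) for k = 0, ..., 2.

H_0 ≅ Z,  H_1 ≅ Z^4,  H_2 = 0.

Order the vertices as P < Q < R < S < T < U < V < W < X. Listing each simplex with vertices in this order, K has dimension 2 with simplices:

  0-simplices (9): P, Q, R, S, T, U, V, W, X
  1-simplices (16): PR, PT, PV, PW, PX, QT, QU, QW, QX, RS, RT, SU, SW, TV, VW, VX
  2-simplices (4): PRT, PTV, PVW, PVX

Hence C_0 ≅ Z^9, C_1 ≅ Z^16, C_2 ≅ Z^4.

Boundary ∂_1: C_1 → C_0 maps an edge to its endpoints' difference, ∂[p,q] = q − p.
This gives a 9×16 integer matrix of rank 8; reducing to Smith normal form yields diagonal entries (1,1,1,1,1,1,1,1).

Boundary ∂_2: C_2 → C_1 acts by ∂[p,q,r] = [q,r] − [p,r] + [p,q]. For instance
  ∂PTV = TV − PV + PT,
  ∂PVW = VW − PW + PV.
The resulting 16×4 matrix has rank 4, and its Smith normal form has invariant factors (1,1,1,1).

Reading off H_k = ker ∂_k / im ∂_{k+1}:

  H_0: rank C_0 − rank ∂_1 = 9 − 8 = 1, and the invariant factors of ∂_1 are all 1, so H_0 ≅ Z.
  H_1: rank ker ∂_1 − rank ∂_2 = (16 − 8) − 4 = 4, and the invariant factors of ∂_2 are all 1, so H_1 ≅ Z^4.
  H_2: rank ker ∂_2 − rank ∂_3 = (4 − 4) − 0 = 0, and there is no ∂_3, so H_2 ≅ 0.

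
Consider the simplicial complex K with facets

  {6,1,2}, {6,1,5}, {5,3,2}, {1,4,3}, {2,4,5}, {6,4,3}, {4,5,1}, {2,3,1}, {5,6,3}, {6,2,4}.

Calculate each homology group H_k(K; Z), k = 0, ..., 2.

H_0 = Z,  H_1 = Z/2,  H_2 = 0.

Order the vertices as 1 < 2 < 3 < 4 < 5 < 6. Listing each simplex with vertices in this order, K has dimension 2 with simplices:

  0-simplices (6): [1], [2], [3], [4], [5], [6]
  1-simplices (15): [1,2], [1,3], [1,4], [1,5], [1,6], [2,3], [2,4], [2,5], [2,6], [3,4], [3,5], [3,6], [4,5], [4,6], [5,6]
  2-simplices (10): [1,2,3], [1,2,6], [1,3,4], [1,4,5], [1,5,6], [2,3,5], [2,4,5], [2,4,6], [3,4,6], [3,5,6]

giving chain groups C_0 ≅ Z^6, C_1 ≅ Z^15, C_2 ≅ Z^10.

∂_1: C_1 → C_0 is given by ∂[p,q] = [q] − [p]. For instance
  ∂[2,6] = [6] − [2].
This gives a 6×15 integer matrix of rank 5; reducing to Smith normal form yields diagonal entries (1,1,1,1,1).

The boundary map ∂_2: C_2 → C_1 maps a triangle to the signed sum of its edges. For instance
  ∂[1,5,6] = [5,6] − [1,6] + [1,5],
  ∂[1,4,5] = [4,5] − [1,5] + [1,4].
As a 15×10 matrix over Z this has rank 10, with invariant factors (1,1,1,1,1,1,1,1,1,2).

Reading off H_k = ker ∂_k / im ∂_{k+1}:

  H_0: rank C_0 − rank ∂_1 = 6 − 5 = 1, and the invariant factors of ∂_1 are all 1, so H_0 = Z.
  H_1: rank ker ∂_1 − rank ∂_2 = (15 − 5) − 10 = 0, and ∂_2 has invariant factor 2 > 1, so H_1 = Z/2.
  H_2: rank ker ∂_2 − rank ∂_3 = (10 − 10) − 0 = 0, and there is no ∂_3, so H_2 = 0.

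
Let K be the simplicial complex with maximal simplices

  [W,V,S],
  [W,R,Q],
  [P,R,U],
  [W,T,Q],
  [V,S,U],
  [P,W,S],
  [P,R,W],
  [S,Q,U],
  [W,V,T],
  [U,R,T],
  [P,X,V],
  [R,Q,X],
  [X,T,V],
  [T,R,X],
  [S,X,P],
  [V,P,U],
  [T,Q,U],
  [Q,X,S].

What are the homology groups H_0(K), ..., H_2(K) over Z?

Fix the vertex order P < Q < R < S < T < U < V < W < X and write every simplex with vertices in increasing order. Then dim K = 2 and the simplices of K are:

  0-simplices (9): P, Q, R, S, T, U, V, W, X
  1-simplices (27): PR, PS, PU, PV, PW, PX, QR, QS, QT, QU, QW, QX, RT, RU, RW, RX, SU, SV, SW, SX, TU, TV, TW, TX, UV, VW, VX
  2-simplices (18): PRU, PRW, PSW, PSX, PUV, PVX, QRW, QRX, QSU, QSX, QTU, QTW, RTU, RTX, SUV, SVW, TVW, TVX

giving chain groups C_0 ≅ Z^9, C_1 ≅ Z^27, C_2 ≅ Z^18.

The boundary map ∂_1: C_1 → C_0 sends each edge [p,q] (with p < q) to q − p. For instance
  ∂RU = U − R.
As a 9×27 matrix over Z this has rank 8, with invariant factors (1,1,1,1,1,1,1,1).

∂_2: C_2 → C_1 maps a triangle to the signed sum of its edges. For instance
  ∂PSX = SX − PX + PS,
  ∂QSU = SU − QU + QS.
The 27×18 boundary matrix has rank 18 and Smith normal form diag(1,1,1,1,1,1,1,1,1,1,1,1,1,1,1,1,1,2).

From H_k ≅ ker(∂_k) / im(∂_{k+1}) we obtain:

  H_0: rank C_0 − rank ∂_1 = 9 − 8 = 1, and the invariant factors of ∂_1 are all 1, so H_0 ≅ Z.
  H_1: rank ker ∂_1 − rank ∂_2 = (27 − 8) − 18 = 1, and ∂_2 has invariant factor 2 > 1, so H_1 ≅ Z ⊕ Z/2Z.
  H_2: rank ker ∂_2 − rank ∂_3 = (18 − 18) − 0 = 0, and there is no ∂_3, so H_2 ≅ 0.

H_0 ≅ Z,  H_1 ≅ Z ⊕ Z/2Z,  H_2 = 0.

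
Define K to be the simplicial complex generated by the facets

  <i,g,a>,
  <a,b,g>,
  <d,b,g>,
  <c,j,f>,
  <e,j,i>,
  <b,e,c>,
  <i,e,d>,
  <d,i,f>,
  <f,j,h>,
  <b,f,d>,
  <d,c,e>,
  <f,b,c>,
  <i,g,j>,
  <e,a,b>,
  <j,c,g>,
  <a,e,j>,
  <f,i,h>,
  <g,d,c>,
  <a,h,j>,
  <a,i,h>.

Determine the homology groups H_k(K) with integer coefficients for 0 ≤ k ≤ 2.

H_0 ≅ Z,  H_1 ≅ Z ⊕ Z/2,  H_2 = 0.

We work with the vertex ordering a < b < c < d < e < f < g < h < i < j. The simplices of K, each written with vertices in increasing order, are:

  0-simplices (10): a, b, c, d, e, f, g, h, i, j
  1-simplices (30): ab, ae, ag, ah, ai, aj, bc, bd, be, bf, bg, cd, ce, cf, cg, cj, de, df, dg, di, ei, ej, fh, fi, fj, gi, gj, hi, hj, ij
  2-simplices (20): abe, abg, aej, agi, ahi, ahj, bce, bcf, bdf, bdg, cde, cdg, cfj, cgj, dei, dfi, eij, fhi, fhj, gij

giving chain groups C_0 ≅ Z^10, C_1 ≅ Z^30, C_2 ≅ Z^20.

∂_1: C_1 → C_0 maps an edge to its endpoints' difference, ∂[p,q] = q − p.
The resulting 10×30 matrix has rank 9, and its Smith normal form has invariant factors (1,1,1,1,1,1,1,1,1).

The boundary map ∂_2: C_2 → C_1 acts by ∂[p,q,r] = [q,r] − [p,r] + [p,q]. For instance
  ∂dfi = fi − di + df,
  ∂fhj = hj − fj + fh.
The resulting 30×20 matrix has rank 20, and its Smith normal form has invariant factors (1,1,1,1,1,1,1,1,1,1,1,1,1,1,1,1,1,1,1,2).

Computing H_k = (kernel of ∂_k) / (image of ∂_{k+1}):

  H_0: rank C_0 − rank ∂_1 = 10 − 9 = 1, and the invariant factors of ∂_1 are all 1, so H_0 = Z.
  H_1: rank ker ∂_1 − rank ∂_2 = (30 − 9) − 20 = 1, and ∂_2 has invariant factor 2 > 1, so H_1 = Z ⊕ Z/2.
  H_2: rank ker ∂_2 − rank ∂_3 = (20 − 20) − 0 = 0, and there is no ∂_3, so H_2 = 0.

(K is a triangulation of the Klein bottle.)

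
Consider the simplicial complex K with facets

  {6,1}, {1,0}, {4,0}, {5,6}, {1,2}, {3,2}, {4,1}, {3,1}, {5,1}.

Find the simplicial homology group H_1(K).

H_1 = Z^3.

Take the total order 0 < 1 < 2 < 3 < 4 < 5 < 6 on the vertex set. Then K (dimension 1) consists of the simplices:

  0-simplices (7): [0], [1], [2], [3], [4], [5], [6]
  1-simplices (9): [0,1], [0,4], [1,2], [1,3], [1,4], [1,5], [1,6], [2,3], [5,6]

so the chain groups are C_0 ≅ Z^7, C_1 ≅ Z^9.

∂_1: C_1 → C_0 maps an edge to its endpoints' difference, ∂[p,q] = q − p. For instance
  ∂[1,5] = [5] − [1].
As a 7×9 matrix over Z this has rank 6, with invariant factors (1,1,1,1,1,1).

From H_k ≅ ker(∂_k) / im(∂_{k+1}) we obtain:

  H_1: rank ker ∂_1 − rank ∂_2 = (9 − 6) − 0 = 3, and there is no ∂_2, so H_1 ≅ Z^3.

(K is a triangulation of a wedge of 3 circles.)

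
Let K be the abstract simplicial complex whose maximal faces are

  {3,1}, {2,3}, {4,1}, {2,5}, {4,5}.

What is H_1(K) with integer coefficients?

K has 5 vertices, 5 edges.
rank ∂_1 = 4, rank ∂_2 = 0 ⇒ b_1 = 5 − 4 − 0 = 1. So H_1 = Z.

H_1 = Z.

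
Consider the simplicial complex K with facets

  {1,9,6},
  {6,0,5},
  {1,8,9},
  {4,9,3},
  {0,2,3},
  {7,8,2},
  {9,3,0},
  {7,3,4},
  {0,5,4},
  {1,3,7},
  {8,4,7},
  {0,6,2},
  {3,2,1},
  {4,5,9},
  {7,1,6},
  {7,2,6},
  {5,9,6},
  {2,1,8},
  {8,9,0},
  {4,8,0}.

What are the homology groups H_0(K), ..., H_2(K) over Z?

We work with the vertex ordering 0 < 1 < 2 < 3 < 4 < 5 < 6 < 7 < 8 < 9. The simplices of K, each written with vertices in increasing order, are:

  0-simplices (10): [0], [1], [2], [3], [4], [5], [6], [7], [8], [9]
  1-simplices (30): (30 of them)
  2-simplices (20): (20 of them)

so the chain groups are C_0 ≅ Z^10, C_1 ≅ Z^30, C_2 ≅ Z^20.

∂_1: C_1 → C_0 sends each edge [p,q] (with p < q) to q − p. For instance
  ∂[4,7] = [7] − [4].
The resulting 10×30 matrix has rank 9, and its Smith normal form has invariant factors (1,1,1,1,1,1,1,1,1).

The boundary map ∂_2: C_2 → C_1 acts by ∂[p,q,r] = [q,r] − [p,r] + [p,q]. For instance
  ∂[3,4,7] = [4,7] − [3,7] + [3,4],
  ∂[5,6,9] = [6,9] − [5,9] + [5,6].
This gives a 30×20 integer matrix of rank 20; reducing to Smith normal form yields diagonal entries (1,1,1,1,1,1,1,1,1,1,1,1,1,1,1,1,1,1,1,2).

Now H_k = ker ∂_k / im ∂_{k+1}, so:

  H_0: rank C_0 − rank ∂_1 = 10 − 9 = 1, and the invariant factors of ∂_1 are all 1, so H_0 = Z.
  H_1: rank ker ∂_1 − rank ∂_2 = (30 − 9) − 20 = 1, and ∂_2 has invariant factor 2 > 1, so H_1 = Z ⊕ Z_2.
  H_2: rank ker ∂_2 − rank ∂_3 = (20 − 20) − 0 = 0, and there is no ∂_3, so H_2 = 0.

(K is a triangulation of the Klein bottle.)

H_0 = Z,  H_1 = Z ⊕ Z_2,  H_2 = 0.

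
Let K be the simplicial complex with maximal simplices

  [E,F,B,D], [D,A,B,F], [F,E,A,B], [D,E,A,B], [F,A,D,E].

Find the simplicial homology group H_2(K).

H_2 = 0.

Fix the vertex order A < B < D < E < F and write every simplex with vertices in increasing order. Then dim K = 3 and the simplices of K are:

  0-simplices (5): A, B, D, E, F
  1-simplices (10): AB, AD, AE, AF, BD, BE, BF, DE, DF, EF
  2-simplices (10): ABD, ABE, ABF, ADE, ADF, AEF, BDE, BDF, BEF, DEF
  3-simplices (5): ABDE, ABDF, ABEF, ADEF, BDEF

so the chain groups are C_0 ≅ Z^5, C_1 ≅ Z^10, C_2 ≅ Z^10, C_3 ≅ Z^5.

Boundary ∂_1: C_1 → C_0 is given by ∂[p,q] = [q] − [p].
This gives a 5×10 integer matrix of rank 4; reducing to Smith normal form yields diagonal entries (1,1,1,1).

The boundary map ∂_2: C_2 → C_1 acts by ∂[p,q,r] = [q,r] − [p,r] + [p,q]. For instance
  ∂BDF = DF − BF + BD,
  ∂ADF = DF − AF + AD.
The resulting 10×10 matrix has rank 6, and its Smith normal form has invariant factors (1,1,1,1,1,1).

Boundary ∂_3: C_3 → C_2 sends each 3-simplex σ to the alternating sum Σ_i (−1)^i (σ with its i-th vertex removed). For instance
  ∂ABDF = BDF − ADF + ABF − ABD,
  ∂ADEF = DEF − AEF + ADF − ADE.
The resulting 10×5 matrix has rank 4, and its Smith normal form has invariant factors (1,1,1,1).

From H_k ≅ ker(∂_k) / im(∂_{k+1}) we obtain:

  H_2: rank ker ∂_2 − rank ∂_3 = (10 − 6) − 4 = 0, and the invariant factors of ∂_3 are all 1, so H_2 = 0.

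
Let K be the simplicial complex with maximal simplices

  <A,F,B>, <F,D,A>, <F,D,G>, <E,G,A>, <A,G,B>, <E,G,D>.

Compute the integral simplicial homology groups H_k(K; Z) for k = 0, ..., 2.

Fix the vertex order A < B < D < E < F < G and write every simplex with vertices in increasing order. Then dim K = 2 and the simplices of K are:

  0-simplices (6): A, B, D, E, F, G
  1-simplices (12): AB, AD, AE, AF, AG, BF, BG, DE, DF, DG, EG, FG
  2-simplices (6): ABF, ABG, ADF, AEG, DEG, DFG

giving chain groups C_0 ≅ Z^6, C_1 ≅ Z^12, C_2 ≅ Z^6.

Boundary ∂_1: C_1 → C_0 sends each edge [p,q] (with p < q) to q − p.
The resulting 6×12 matrix has rank 5, and its Smith normal form has invariant factors (1,1,1,1,1).

The boundary map ∂_2: C_2 → C_1 acts by ∂[p,q,r] = [q,r] − [p,r] + [p,q]. For instance
  ∂DFG = FG − DG + DF,
  ∂DEG = EG − DG + DE.
The 12×6 boundary matrix has rank 6 and Smith normal form diag(1,1,1,1,1,1).

Computing H_k = (kernel of ∂_k) / (image of ∂_{k+1}):

  H_0: rank C_0 − rank ∂_1 = 6 − 5 = 1, and the invariant factors of ∂_1 are all 1, so H_0 ≅ Z.
  H_1: rank ker ∂_1 − rank ∂_2 = (12 − 5) − 6 = 1, and the invariant factors of ∂_2 are all 1, so H_1 ≅ Z.
  H_2: rank ker ∂_2 − rank ∂_3 = (6 − 6) − 0 = 0, and there is no ∂_3, so H_2 ≅ 0.

As a check, the Euler characteristic is 6 − 12 + 6 = 0, which agrees with 1 − 1 + 0 = 0.
(K is a triangulation of the cylinder S^1 x I.)

H_0 = Z,  H_1 = Z,  H_2 = 0.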